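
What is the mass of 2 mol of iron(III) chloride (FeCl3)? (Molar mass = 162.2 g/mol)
Mass = 2 mol × 162.2 g/mol = 324.4 g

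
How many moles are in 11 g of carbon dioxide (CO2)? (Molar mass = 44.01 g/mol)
Moles = 11 g ÷ 44.01 g/mol = 0.2499 mol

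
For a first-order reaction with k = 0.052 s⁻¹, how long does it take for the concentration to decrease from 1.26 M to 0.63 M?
13.33 s

From ln[A] = ln[A]₀ - k·t: t = ln([A]₀/[A])/k = ln(1.26/0.63)/0.052 = ln(2.0000)/0.052 = 0.6931/0.052 = 13.33 s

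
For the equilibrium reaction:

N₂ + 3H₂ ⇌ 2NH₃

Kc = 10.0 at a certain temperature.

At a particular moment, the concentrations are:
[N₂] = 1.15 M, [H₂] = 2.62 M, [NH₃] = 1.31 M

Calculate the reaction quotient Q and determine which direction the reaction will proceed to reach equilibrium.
Q = 0.083, Q < K, reaction proceeds forward (toward products)

Q = ([NH₃]^2) / ([N₂] × [H₂]^3)
  = ((1.31)^2) / ((1.15)·(2.62)^3) = 1.7161/20.682 = 0.08297
Since Q = 0.08297 < Kc = 10.0, the reaction proceeds forward (toward products) to reach equilibrium.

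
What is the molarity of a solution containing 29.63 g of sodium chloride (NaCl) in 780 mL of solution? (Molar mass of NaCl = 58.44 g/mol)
Moles of NaCl = 29.63 g ÷ 58.44 g/mol = 0.507016 mol
Volume = 780 mL = 0.78 L
Molarity = 0.507016 mol ÷ 0.78 L = 0.65 M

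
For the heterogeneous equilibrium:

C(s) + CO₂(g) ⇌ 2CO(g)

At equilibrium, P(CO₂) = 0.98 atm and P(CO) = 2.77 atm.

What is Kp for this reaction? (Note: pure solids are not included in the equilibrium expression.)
K_p = 7.829

Solid C is excluded.
Kp = P(CO)²/P(CO₂) = (2.77)²/0.98 = 7.673/0.98 = 7.829.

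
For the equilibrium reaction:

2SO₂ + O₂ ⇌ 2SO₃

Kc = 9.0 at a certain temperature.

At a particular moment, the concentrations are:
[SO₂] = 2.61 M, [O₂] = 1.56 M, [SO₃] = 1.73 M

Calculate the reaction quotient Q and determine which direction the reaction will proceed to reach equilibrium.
Q = 0.282, Q < K, reaction proceeds forward (toward products)

Q = ([SO₃]^2) / ([SO₂]^2 × [O₂])
  = ((1.73)^2) / ((2.61)^2·(1.56)) = 2.9929/10.627 = 0.2816
Since Q = 0.2816 < Kc = 9.0, the reaction proceeds forward (toward products) to reach equilibrium.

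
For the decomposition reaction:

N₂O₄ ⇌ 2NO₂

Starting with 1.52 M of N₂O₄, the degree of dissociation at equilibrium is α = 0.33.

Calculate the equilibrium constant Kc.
K_c = 0.9882

x = α·[A]₀ = 0.33 × 1.52 = 0.5016 M dissociated.
At eq: [N₂O₄] = 1.52 − 0.5016 = 1.018 M; [NO₂] = 2x = 1.003 M.
Kc = [NO₂]²/[N₂O₄] = (1.003)²/1.018 = 0.9882.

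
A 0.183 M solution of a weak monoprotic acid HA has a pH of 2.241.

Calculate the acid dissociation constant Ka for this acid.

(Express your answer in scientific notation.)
K_a = 1.86e-04

[H⁺] = 10^(−pH) = 10^(−2.241) = 5.741e-03 M. For HA ⇌ H⁺ + A⁻, Ka = x²/(C − x) = (5.741e-03)²/(0.183 − 5.741e-03) = 1.86e-04.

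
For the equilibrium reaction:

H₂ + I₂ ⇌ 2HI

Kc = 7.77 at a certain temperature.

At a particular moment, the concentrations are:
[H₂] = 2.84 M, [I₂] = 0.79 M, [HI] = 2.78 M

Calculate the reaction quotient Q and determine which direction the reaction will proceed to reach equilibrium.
Q = 3.445, Q < K, reaction proceeds forward (toward products)

Q = ([HI]^2) / ([H₂] × [I₂])
  = ((2.78)^2) / ((2.84)·(0.79)) = 7.7284/2.2436 = 3.445
Since Q = 3.445 < Kc = 7.77, the reaction proceeds forward (toward products) to reach equilibrium.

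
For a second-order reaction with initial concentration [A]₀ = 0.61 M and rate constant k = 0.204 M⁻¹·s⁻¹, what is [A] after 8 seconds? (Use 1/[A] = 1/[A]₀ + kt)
0.3057 M

1/[A] = 1/[A]₀ + k·t = 1/0.61 + (0.204)·(8) = 1.6393 + 1.6320 = 3.2713
[A] = 1/3.2713 = 0.3057 M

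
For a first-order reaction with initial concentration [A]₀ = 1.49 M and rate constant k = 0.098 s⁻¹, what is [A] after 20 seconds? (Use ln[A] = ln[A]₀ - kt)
0.2099 M

ln[A] = ln[A]₀ - k·t = ln(1.49) - (0.098)·(20) = 0.3988 - 1.9600 = -1.5612
[A] = e^(-1.5612) = 0.2099 M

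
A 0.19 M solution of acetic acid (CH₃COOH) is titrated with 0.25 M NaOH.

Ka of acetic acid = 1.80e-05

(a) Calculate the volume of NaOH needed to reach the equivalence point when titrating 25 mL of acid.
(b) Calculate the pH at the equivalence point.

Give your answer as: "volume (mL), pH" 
V = 19.0 mL, pH = 8.89

(a) At equivalence: moles acid = moles base.
moles acid = 0.19 × 0.025 = 0.00475 mol; V_NaOH = 0.00475/0.25 = 0.019 L = 19.0 mL.
(b) At equivalence, all acid → conjugate base A⁻ at [A⁻] = 0.00475/0.044 = 0.108 M.
Kb = Kw/Ka = 1.0e-14/1.80e-05 = 5.556e-10; [OH⁻] = √(Kb·[A⁻]) = 7.744e-06; pOH = 5.11; pH = 14 − pOH = 8.89.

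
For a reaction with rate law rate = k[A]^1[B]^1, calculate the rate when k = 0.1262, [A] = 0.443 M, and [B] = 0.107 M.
0.005982 M/s

rate = k·[A]^1·[B]^1 = 0.1262·(0.443)^1·(0.107)^1 = 0.1262·0.443·0.107 = 0.005982 M/s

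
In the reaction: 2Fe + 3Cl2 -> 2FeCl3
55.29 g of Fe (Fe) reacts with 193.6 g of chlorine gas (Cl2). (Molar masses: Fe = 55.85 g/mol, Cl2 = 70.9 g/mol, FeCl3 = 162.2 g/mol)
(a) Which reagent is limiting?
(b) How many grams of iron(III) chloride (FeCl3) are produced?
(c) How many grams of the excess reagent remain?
(a) Fe, (b) 160.6 g, (c) 88.32 g

Moles of Fe = 55.29 g ÷ 55.85 g/mol = 0.989973 mol
Moles of Cl2 = 193.6 g ÷ 70.9 g/mol = 2.73061 mol
Moles ÷ coefficient: Fe: 0.989973/2 = 0.495, Cl2: 2.73061/3 = 0.9102
(a) Fe has the smaller value, so Fe is the limiting reagent.
(b) Moles of FeCl3 = 0.989973 mol Fe × (2/2) = 0.989973 mol; mass = 0.989973 mol × 162.2 g/mol = 160.6 g
(c) Cl2 consumed = 0.989973 × (3/2) = 1.48496 mol; remaining = 2.73061 − 1.48496 = 1.24565 mol; mass = 1.24565 mol × 70.9 g/mol = 88.32 g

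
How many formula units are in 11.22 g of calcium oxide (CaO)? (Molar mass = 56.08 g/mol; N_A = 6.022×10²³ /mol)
Moles = 11.22 g ÷ 56.08 g/mol = 0.200071 mol
Formula units = 0.200071 mol × 6.022×10²³ /mol = 1.205e+23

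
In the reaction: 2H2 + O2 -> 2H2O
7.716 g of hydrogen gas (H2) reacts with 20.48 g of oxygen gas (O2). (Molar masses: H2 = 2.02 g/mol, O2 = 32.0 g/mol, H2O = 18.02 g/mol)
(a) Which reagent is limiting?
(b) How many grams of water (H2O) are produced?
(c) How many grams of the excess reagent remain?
(a) O2, (b) 23.07 g, (c) 5.13 g

Moles of H2 = 7.716 g ÷ 2.02 g/mol = 3.8198 mol
Moles of O2 = 20.48 g ÷ 32.0 g/mol = 0.64 mol
Moles ÷ coefficient: H2: 3.8198/2 = 1.91, O2: 0.64/1 = 0.64
(a) O2 has the smaller value, so O2 is the limiting reagent.
(b) Moles of H2O = 0.64 mol O2 × (2/1) = 1.28 mol; mass = 1.28 mol × 18.02 g/mol = 23.07 g
(c) H2 consumed = 0.64 × (2/1) = 1.28 mol; remaining = 3.8198 − 1.28 = 2.5398 mol; mass = 2.5398 mol × 2.02 g/mol = 5.13 g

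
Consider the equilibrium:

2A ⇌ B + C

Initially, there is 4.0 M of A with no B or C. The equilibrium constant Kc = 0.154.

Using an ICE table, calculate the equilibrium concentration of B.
[B] = 0.879 M

ICE: [A] = 4.0 − 2x, [B] = [C] = x.
Kc = x²/(4.0 − 2x)² = 0.154 ⇒ √Kc = x/(4.0 − 2x).
x = √0.154·4.0/(1 + 2√0.154) = 0.39243·4.0/1.7849 = 0.87946.
[B] = x = 0.879 M.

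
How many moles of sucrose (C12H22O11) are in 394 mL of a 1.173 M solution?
Moles = Molarity × Volume (L)
Moles = 1.173 M × 0.394 L = 0.4622 mol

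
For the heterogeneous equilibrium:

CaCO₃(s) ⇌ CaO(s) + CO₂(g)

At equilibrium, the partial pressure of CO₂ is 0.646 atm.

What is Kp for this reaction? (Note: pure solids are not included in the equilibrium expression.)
K_p = 0.646

Solids (CaCO₃, CaO) have activity 1 and are excluded.
Kp = P(CO₂) = 0.646.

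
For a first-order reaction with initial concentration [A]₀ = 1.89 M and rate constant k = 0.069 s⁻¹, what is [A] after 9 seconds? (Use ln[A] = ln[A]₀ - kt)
1.0157 M

ln[A] = ln[A]₀ - k·t = ln(1.89) - (0.069)·(9) = 0.6366 - 0.6210 = 0.0156
[A] = e^(0.0156) = 1.0157 M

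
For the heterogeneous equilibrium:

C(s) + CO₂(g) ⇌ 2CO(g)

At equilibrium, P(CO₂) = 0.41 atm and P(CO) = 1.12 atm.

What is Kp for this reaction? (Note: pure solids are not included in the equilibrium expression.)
K_p = 3.060

Solid C is excluded.
Kp = P(CO)²/P(CO₂) = (1.12)²/0.41 = 1.254/0.41 = 3.060.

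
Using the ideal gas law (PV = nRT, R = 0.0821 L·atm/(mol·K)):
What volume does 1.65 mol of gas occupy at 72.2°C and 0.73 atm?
T = 72.2°C + 273.15 = 345.35 K
V = nRT/P = (1.65 × 0.0821 × 345.35) / 0.73
V = 64.09 L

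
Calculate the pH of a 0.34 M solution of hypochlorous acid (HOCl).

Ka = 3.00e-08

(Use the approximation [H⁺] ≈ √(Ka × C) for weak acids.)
pH = 4.00

[H⁺] = √(Ka × C) = √(3.00e-08 × 0.34) = 1.0100e-04. pH = -log(1.0100e-04)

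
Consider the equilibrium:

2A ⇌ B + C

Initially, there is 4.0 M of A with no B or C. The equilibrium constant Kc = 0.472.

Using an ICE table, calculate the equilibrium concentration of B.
[B] = 1.158 M

ICE: [A] = 4.0 − 2x, [B] = [C] = x.
Kc = x²/(4.0 − 2x)² = 0.472 ⇒ √Kc = x/(4.0 − 2x).
x = √0.472·4.0/(1 + 2√0.472) = 0.68702·4.0/2.374 = 1.1576.
[B] = x = 1.158 M.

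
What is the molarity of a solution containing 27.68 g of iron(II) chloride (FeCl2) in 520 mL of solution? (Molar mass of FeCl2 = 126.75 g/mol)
Moles of FeCl2 = 27.68 g ÷ 126.75 g/mol = 0.218383 mol
Volume = 520 mL = 0.52 L
Molarity = 0.218383 mol ÷ 0.52 L = 0.42 M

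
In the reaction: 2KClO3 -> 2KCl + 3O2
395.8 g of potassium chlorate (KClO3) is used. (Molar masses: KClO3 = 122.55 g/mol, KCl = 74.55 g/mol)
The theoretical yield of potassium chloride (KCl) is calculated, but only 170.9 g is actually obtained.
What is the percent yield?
Moles of KClO3 = 395.8 g ÷ 122.55 g/mol = 3.2297 mol
Mole ratio: 2 mol KCl / 2 mol KClO3
Moles of KCl = 3.2297 × (2/2) = 3.2297 mol
Theoretical yield = 3.2297 mol × 74.55 g/mol = 240.77 g
Actual yield = 170.9 g
Percent yield = (170.9 / 240.77) × 100% = 71.0%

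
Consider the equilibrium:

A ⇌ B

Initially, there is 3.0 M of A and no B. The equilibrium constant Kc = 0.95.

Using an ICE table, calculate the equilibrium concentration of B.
[B] = 1.462 M

ICE: [A] = 3.0 − x, [B] = x.
Kc = x/(3.0 − x) = 0.95 ⇒ x = 0.95·3.0/(1 + 0.95) = 2.85/1.95 = 1.462.
[B] = x = 1.462 M.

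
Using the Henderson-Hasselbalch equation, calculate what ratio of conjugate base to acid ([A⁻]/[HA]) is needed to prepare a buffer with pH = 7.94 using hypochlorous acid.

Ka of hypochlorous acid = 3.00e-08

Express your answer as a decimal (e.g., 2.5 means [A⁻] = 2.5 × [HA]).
[A⁻]/[HA] = 2.613

pKa = −log(3.00e-08) = 7.5229. pH = pKa + log([A⁻]/[HA]). 7.94 = 7.5229 + log(ratio). log(ratio) = 7.94 − 7.5229 = 0.4171. ratio = 10^(0.4171) = 2.613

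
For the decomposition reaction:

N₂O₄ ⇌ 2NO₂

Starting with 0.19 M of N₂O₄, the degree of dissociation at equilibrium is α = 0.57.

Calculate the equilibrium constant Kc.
K_c = 0.5742

x = α·[A]₀ = 0.57 × 0.19 = 0.1083 M dissociated.
At eq: [N₂O₄] = 0.19 − 0.1083 = 0.0817 M; [NO₂] = 2x = 0.2166 M.
Kc = [NO₂]²/[N₂O₄] = (0.2166)²/0.0817 = 0.5742.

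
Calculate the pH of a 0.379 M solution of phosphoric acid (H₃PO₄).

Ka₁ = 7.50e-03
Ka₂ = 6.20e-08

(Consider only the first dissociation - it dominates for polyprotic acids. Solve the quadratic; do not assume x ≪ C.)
pH = 1.30

x² + Ka₁·x − Ka₁·C = 0 with Ka₁ = 7.50e-03, C = 0.379.
x = (−Ka₁ + √(Ka₁² + 4·Ka₁·C))/2 = 4.9697e-02 M, so pH = 1.30.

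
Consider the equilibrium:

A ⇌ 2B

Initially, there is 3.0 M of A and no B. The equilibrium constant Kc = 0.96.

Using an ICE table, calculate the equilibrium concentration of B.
[B] = 1.474 M

ICE: [A] = 3.0 − x, [B] = 2x.
Kc = (2x)²/(3.0 − x) = 0.96 ⇒ 4x² + 0.96x − 2.88 = 0.
x = (−0.96 + √(0.96² + 4·4·2.88))/(2·4) = (−0.96 + √47.002)/8 = 0.73697.
[B] = 2x = 1.474 M.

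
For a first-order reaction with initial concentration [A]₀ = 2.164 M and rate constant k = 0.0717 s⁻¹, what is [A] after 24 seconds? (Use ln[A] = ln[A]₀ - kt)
0.3872 M

ln[A] = ln[A]₀ - k·t = ln(2.164) - (0.0717)·(24) = 0.7720 - 1.7208 = -0.9488
[A] = e^(-0.9488) = 0.3872 M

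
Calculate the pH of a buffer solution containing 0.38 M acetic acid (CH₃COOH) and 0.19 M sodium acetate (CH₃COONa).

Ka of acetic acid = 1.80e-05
pH = 4.44

pKa = -log(1.80e-05) = 4.74. pH = pKa + log([A⁻]/[HA]) = 4.74 + log(0.19/0.38)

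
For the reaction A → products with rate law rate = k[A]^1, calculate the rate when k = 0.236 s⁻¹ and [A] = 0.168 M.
0.03965 M/s

rate = k·[A]^1 = 0.236·(0.168)^1 = 0.236·0.168 = 0.03965 M/s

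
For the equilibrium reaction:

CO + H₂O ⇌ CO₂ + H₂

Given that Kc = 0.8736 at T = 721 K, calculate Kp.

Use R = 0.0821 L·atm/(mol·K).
K_p = 0.8736

Δn = (moles gaseous products) − (moles gaseous reactants) = 0
T = 721 K; RT = 0.0821 × 721 = 59.1941
Kp = Kc·(RT)^Δn = 0.8736 × (59.1941)^0 = 0.8736 × 1 = 0.8736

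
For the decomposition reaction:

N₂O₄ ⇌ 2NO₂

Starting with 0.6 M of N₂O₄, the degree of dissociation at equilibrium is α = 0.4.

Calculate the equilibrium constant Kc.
K_c = 0.6400

x = α·[A]₀ = 0.4 × 0.6 = 0.24 M dissociated.
At eq: [N₂O₄] = 0.6 − 0.24 = 0.36 M; [NO₂] = 2x = 0.48 M.
Kc = [NO₂]²/[N₂O₄] = (0.48)²/0.36 = 0.64.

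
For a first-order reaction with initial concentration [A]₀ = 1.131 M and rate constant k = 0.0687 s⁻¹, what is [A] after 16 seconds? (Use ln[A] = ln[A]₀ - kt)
0.3768 M

ln[A] = ln[A]₀ - k·t = ln(1.131) - (0.0687)·(16) = 0.1231 - 1.0992 = -0.9761
[A] = e^(-0.9761) = 0.3768 M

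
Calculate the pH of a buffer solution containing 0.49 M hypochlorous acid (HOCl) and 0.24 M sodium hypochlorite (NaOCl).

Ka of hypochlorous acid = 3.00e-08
pH = 7.21

pKa = -log(3.00e-08) = 7.52. pH = pKa + log([A⁻]/[HA]) = 7.52 + log(0.24/0.49)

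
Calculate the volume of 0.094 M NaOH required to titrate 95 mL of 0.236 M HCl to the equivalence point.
V_{base} = 238.5 mL

At equivalence: moles acid = moles base.
moles HCl = 0.236 M × 0.095 L = 0.02242 mol
V_NaOH = 0.02242 mol ÷ 0.094 M = 0.2385 L = 238.5 mL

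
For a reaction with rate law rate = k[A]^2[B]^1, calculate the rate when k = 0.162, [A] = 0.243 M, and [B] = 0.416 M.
0.003979 M/s

rate = k·[A]^2·[B]^1 = 0.162·(0.243)^2·(0.416)^1 = 0.162·0.059049·0.416 = 0.003979 M/s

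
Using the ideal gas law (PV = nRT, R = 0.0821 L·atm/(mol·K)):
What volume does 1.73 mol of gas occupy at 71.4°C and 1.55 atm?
T = 71.4°C + 273.15 = 344.55 K
V = nRT/P = (1.73 × 0.0821 × 344.55) / 1.55
V = 31.57 L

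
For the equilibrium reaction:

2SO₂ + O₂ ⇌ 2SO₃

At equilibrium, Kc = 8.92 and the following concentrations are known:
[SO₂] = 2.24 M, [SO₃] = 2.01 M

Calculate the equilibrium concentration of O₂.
[O₂] = 0.0903 M

Kc = ([SO₃]^2) / ([SO₂]^2 × [O₂]) = 8.92
[O₂]^1 = (product terms)/(Kc · other reactant terms) = 4.0401 / (8.92 · 5.0176) = 0.090267
[O₂] = 0.0903 M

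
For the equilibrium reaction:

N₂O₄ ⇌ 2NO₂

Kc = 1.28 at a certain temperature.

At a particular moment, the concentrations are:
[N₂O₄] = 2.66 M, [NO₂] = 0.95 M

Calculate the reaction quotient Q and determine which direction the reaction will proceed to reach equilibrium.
Q = 0.339, Q < K, reaction proceeds forward (toward products)

Q = ([NO₂]^2) / ([N₂O₄])
  = ((0.95)^2) / ((2.66)) = 0.9025/2.66 = 0.3393
Since Q = 0.3393 < Kc = 1.28, the reaction proceeds forward (toward products) to reach equilibrium.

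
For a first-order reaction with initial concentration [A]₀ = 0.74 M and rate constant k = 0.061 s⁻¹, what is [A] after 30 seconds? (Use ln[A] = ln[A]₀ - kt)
0.1187 M

ln[A] = ln[A]₀ - k·t = ln(0.74) - (0.061)·(30) = -0.3011 - 1.8300 = -2.1311
[A] = e^(-2.1311) = 0.1187 M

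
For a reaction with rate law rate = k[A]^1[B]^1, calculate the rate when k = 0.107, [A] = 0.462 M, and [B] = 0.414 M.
0.02047 M/s

rate = k·[A]^1·[B]^1 = 0.107·(0.462)^1·(0.414)^1 = 0.107·0.462·0.414 = 0.02047 M/s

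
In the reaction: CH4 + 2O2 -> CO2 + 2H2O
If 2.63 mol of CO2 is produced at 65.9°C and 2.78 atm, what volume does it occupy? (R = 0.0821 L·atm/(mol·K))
T = 65.9°C + 273.15 = 339.05 K
V = nRT/P = (2.63 × 0.0821 × 339.05) / 2.78
V = 26.33 L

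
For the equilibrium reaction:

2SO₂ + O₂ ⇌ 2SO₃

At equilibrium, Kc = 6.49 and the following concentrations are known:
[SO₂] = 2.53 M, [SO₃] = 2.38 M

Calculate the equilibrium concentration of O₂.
[O₂] = 0.1364 M

Kc = ([SO₃]^2) / ([SO₂]^2 × [O₂]) = 6.49
[O₂]^1 = (product terms)/(Kc · other reactant terms) = 5.6644 / (6.49 · 6.4009) = 0.13635
[O₂] = 0.1364 M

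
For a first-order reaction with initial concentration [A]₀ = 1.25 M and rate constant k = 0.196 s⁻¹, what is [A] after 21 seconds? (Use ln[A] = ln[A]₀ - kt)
0.0204 M

ln[A] = ln[A]₀ - k·t = ln(1.25) - (0.196)·(21) = 0.2231 - 4.1160 = -3.8929
[A] = e^(-3.8929) = 0.0204 M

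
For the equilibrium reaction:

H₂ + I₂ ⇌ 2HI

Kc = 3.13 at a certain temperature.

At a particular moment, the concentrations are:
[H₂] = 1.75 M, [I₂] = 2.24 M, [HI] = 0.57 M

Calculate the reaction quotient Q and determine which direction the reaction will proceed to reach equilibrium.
Q = 0.083, Q < K, reaction proceeds forward (toward products)

Q = ([HI]^2) / ([H₂] × [I₂])
  = ((0.57)^2) / ((1.75)·(2.24)) = 0.3249/3.92 = 0.08288
Since Q = 0.08288 < Kc = 3.13, the reaction proceeds forward (toward products) to reach equilibrium.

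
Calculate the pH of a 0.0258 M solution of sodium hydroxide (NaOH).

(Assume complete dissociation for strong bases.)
pH = 12.41

[OH⁻] = 0.0258 M for strong base. pOH = -log[OH⁻] = 1.59, pH = 14 - pOH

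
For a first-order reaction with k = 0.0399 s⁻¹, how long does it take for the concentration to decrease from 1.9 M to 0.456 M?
35.77 s

From ln[A] = ln[A]₀ - k·t: t = ln([A]₀/[A])/k = ln(1.9/0.456)/0.0399 = ln(4.1667)/0.0399 = 1.4271/0.0399 = 35.77 s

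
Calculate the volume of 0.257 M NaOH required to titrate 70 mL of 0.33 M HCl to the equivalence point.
V_{base} = 89.9 mL

At equivalence: moles acid = moles base.
moles HCl = 0.33 M × 0.07 L = 0.0231 mol
V_NaOH = 0.0231 mol ÷ 0.257 M = 0.08988 L = 89.9 mL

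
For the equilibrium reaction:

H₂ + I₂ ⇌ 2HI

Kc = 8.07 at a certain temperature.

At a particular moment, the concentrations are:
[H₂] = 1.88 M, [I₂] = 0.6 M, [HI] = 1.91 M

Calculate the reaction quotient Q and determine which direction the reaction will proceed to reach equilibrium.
Q = 3.234, Q < K, reaction proceeds forward (toward products)

Q = ([HI]^2) / ([H₂] × [I₂])
  = ((1.91)^2) / ((1.88)·(0.6)) = 3.6481/1.128 = 3.234
Since Q = 3.234 < Kc = 8.07, the reaction proceeds forward (toward products) to reach equilibrium.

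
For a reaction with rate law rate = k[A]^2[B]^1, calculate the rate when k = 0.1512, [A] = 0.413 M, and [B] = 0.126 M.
0.00325 M/s

rate = k·[A]^2·[B]^1 = 0.1512·(0.413)^2·(0.126)^1 = 0.1512·0.170569·0.126 = 0.00325 M/s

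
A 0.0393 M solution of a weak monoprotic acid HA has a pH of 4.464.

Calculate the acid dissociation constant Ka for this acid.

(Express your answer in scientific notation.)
K_a = 3.01e-08

[H⁺] = 10^(−pH) = 10^(−4.464) = 3.436e-05 M. For HA ⇌ H⁺ + A⁻, Ka = x²/(C − x) = (3.436e-05)²/(0.0393 − 3.436e-05) = 3.01e-08.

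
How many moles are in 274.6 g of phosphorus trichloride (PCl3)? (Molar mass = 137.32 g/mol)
Moles = 274.6 g ÷ 137.32 g/mol = 2 mol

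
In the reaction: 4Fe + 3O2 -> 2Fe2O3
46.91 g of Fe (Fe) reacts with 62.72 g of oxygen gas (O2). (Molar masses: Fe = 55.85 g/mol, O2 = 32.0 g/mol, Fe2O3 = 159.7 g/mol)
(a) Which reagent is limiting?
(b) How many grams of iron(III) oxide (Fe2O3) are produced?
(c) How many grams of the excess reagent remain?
(a) Fe, (b) 67.07 g, (c) 42.56 g

Moles of Fe = 46.91 g ÷ 55.85 g/mol = 0.839928 mol
Moles of O2 = 62.72 g ÷ 32.0 g/mol = 1.96 mol
Moles ÷ coefficient: Fe: 0.839928/4 = 0.21, O2: 1.96/3 = 0.6533
(a) Fe has the smaller value, so Fe is the limiting reagent.
(b) Moles of Fe2O3 = 0.839928 mol Fe × (2/4) = 0.419964 mol; mass = 0.419964 mol × 159.7 g/mol = 67.07 g
(c) O2 consumed = 0.839928 × (3/4) = 0.629946 mol; remaining = 1.96 − 0.629946 = 1.33005 mol; mass = 1.33005 mol × 32.0 g/mol = 42.56 g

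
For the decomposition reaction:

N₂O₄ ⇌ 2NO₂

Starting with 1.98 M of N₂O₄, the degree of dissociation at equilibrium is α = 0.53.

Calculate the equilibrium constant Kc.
K_c = 4.7335

x = α·[A]₀ = 0.53 × 1.98 = 1.049 M dissociated.
At eq: [N₂O₄] = 1.98 − 1.049 = 0.9306 M; [NO₂] = 2x = 2.099 M.
Kc = [NO₂]²/[N₂O₄] = (2.099)²/0.9306 = 4.733.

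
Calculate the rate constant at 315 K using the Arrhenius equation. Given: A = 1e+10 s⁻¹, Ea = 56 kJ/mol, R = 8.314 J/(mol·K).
5.17e+00 s⁻¹

k = A·exp(-Ea/(R·T)) = 1e+10·exp(-56000/(8.314·315)) = 1e+10·exp(-21.3829) = 1e+10·5.1702e-10 = 5.17e+00 s⁻¹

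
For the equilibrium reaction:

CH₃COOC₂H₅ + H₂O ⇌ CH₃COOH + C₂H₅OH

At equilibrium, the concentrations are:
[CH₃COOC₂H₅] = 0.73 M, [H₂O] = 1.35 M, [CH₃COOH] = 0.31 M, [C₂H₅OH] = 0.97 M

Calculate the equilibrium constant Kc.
K_c = 0.3051

Kc = ([CH₃COOH] × [C₂H₅OH]) / ([CH₃COOC₂H₅] × [H₂O])
   = ((0.31)·(0.97)) / ((0.73)·(1.35))
   = 0.3007 / 0.9855 = 0.3051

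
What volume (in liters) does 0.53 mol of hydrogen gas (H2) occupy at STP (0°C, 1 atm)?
At STP, 1 mol of gas occupies 22.4 L
Volume = 0.53 mol × 22.4 L/mol = 11.87 L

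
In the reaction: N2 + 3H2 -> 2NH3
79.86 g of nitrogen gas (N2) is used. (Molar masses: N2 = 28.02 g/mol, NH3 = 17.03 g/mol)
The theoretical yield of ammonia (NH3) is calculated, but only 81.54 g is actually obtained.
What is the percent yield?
Moles of N2 = 79.86 g ÷ 28.02 g/mol = 2.85011 mol
Mole ratio: 2 mol NH3 / 1 mol N2
Moles of NH3 = 2.85011 × (2/1) = 5.70021 mol
Theoretical yield = 5.70021 mol × 17.03 g/mol = 97.075 g
Actual yield = 81.54 g
Percent yield = (81.54 / 97.075) × 100% = 84.0%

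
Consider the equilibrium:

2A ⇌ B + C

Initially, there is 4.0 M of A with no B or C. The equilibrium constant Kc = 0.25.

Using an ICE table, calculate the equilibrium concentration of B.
[B] = 1.000 M

ICE: [A] = 4.0 − 2x, [B] = [C] = x.
Kc = x²/(4.0 − 2x)² = 0.25 ⇒ √Kc = x/(4.0 − 2x).
x = √0.25·4.0/(1 + 2√0.25) = 0.5·4.0/2 = 1.
[B] = x = 1.000 M.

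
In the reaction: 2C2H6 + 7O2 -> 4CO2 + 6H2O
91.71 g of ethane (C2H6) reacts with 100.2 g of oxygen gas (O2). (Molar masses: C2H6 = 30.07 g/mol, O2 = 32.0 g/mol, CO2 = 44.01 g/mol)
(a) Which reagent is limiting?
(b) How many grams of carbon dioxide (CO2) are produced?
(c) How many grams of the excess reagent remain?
(a) O2, (b) 78.75 g, (c) 64.81 g

Moles of C2H6 = 91.71 g ÷ 30.07 g/mol = 3.04988 mol
Moles of O2 = 100.2 g ÷ 32.0 g/mol = 3.13125 mol
Moles ÷ coefficient: C2H6: 3.04988/2 = 1.525, O2: 3.13125/7 = 0.4473
(a) O2 has the smaller value, so O2 is the limiting reagent.
(b) Moles of CO2 = 3.13125 mol O2 × (4/7) = 1.78929 mol; mass = 1.78929 mol × 44.01 g/mol = 78.75 g
(c) C2H6 consumed = 3.13125 × (2/7) = 0.894643 mol; remaining = 3.04988 − 0.894643 = 2.15524 mol; mass = 2.15524 mol × 30.07 g/mol = 64.81 g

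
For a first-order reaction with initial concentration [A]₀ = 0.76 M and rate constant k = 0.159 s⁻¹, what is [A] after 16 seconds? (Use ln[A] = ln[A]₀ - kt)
0.0597 M

ln[A] = ln[A]₀ - k·t = ln(0.76) - (0.159)·(16) = -0.2744 - 2.5440 = -2.8184
[A] = e^(-2.8184) = 0.0597 M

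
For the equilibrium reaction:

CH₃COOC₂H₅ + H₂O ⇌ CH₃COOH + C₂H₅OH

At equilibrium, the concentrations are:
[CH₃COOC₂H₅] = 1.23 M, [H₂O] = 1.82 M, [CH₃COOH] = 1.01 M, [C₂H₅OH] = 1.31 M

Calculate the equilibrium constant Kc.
K_c = 0.5910

Kc = ([CH₃COOH] × [C₂H₅OH]) / ([CH₃COOC₂H₅] × [H₂O])
   = ((1.01)·(1.31)) / ((1.23)·(1.82))
   = 1.3231 / 2.2386 = 0.5910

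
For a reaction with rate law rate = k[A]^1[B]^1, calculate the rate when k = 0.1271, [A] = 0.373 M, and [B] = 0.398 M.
0.01887 M/s

rate = k·[A]^1·[B]^1 = 0.1271·(0.373)^1·(0.398)^1 = 0.1271·0.373·0.398 = 0.01887 M/s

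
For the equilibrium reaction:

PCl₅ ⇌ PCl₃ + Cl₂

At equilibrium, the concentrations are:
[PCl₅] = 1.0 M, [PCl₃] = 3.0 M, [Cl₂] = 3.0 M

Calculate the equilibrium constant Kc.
K_c = 9.0000

Kc = ([PCl₃] × [Cl₂]) / ([PCl₅])
   = ((3.0)·(3.0)) / ((1.0))
   = 9 / 1 = 9.0000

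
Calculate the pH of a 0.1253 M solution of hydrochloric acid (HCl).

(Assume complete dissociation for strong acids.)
pH = 0.90

[H⁺] = 0.1253 M for strong acid. pH = -log[H⁺] = -log(0.1253)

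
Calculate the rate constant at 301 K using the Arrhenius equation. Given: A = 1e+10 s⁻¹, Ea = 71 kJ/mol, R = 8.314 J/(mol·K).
4.77e-03 s⁻¹

k = A·exp(-Ea/(R·T)) = 1e+10·exp(-71000/(8.314·301)) = 1e+10·exp(-28.3715) = 1e+10·4.7690e-13 = 4.77e-03 s⁻¹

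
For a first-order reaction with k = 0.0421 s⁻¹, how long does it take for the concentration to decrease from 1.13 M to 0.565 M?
16.46 s

From ln[A] = ln[A]₀ - k·t: t = ln([A]₀/[A])/k = ln(1.13/0.565)/0.0421 = ln(2.0000)/0.0421 = 0.6931/0.0421 = 16.46 s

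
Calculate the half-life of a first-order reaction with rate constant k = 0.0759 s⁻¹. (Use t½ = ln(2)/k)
9.13 s

t½ = ln(2)/k = 0.6931/0.0759 = 9.13 s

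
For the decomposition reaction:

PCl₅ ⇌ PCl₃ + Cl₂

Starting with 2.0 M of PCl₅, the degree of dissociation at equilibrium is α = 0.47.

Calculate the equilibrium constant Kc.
K_c = 0.8336

x = α·[A]₀ = 0.47 × 2.0 = 0.94 M dissociated.
At eq: [PCl₅] = 2.0 − 0.94 = 1.06 M; [PCl₃] = [Cl₂] = x = 0.94 M.
Kc = [PCl₃][Cl₂]/[PCl₅] = (0.94)²/1.06 = 0.8336.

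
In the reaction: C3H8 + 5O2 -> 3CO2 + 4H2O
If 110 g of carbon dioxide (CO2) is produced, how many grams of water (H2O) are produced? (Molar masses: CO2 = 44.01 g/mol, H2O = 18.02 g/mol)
Moles of CO2 = 110 g ÷ 44.01 g/mol = 2.49943 mol
Mole ratio: 4 mol H2O / 3 mol CO2
Moles of H2O = 2.49943 × (4/3) = 3.33258 mol
Mass of H2O = 3.33258 mol × 18.02 g/mol = 60.05 g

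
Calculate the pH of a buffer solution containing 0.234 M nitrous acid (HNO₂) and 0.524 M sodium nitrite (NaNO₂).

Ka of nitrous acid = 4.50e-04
pH = 3.70

pKa = -log(4.50e-04) = 3.35. pH = pKa + log([A⁻]/[HA]) = 3.35 + log(0.524/0.234)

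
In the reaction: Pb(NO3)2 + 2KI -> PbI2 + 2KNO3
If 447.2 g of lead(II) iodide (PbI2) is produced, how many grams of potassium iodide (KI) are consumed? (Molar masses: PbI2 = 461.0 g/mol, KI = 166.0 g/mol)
Moles of PbI2 = 447.2 g ÷ 461.0 g/mol = 0.970065 mol
Mole ratio: 2 mol KI / 1 mol PbI2
Moles of KI = 0.970065 × (2/1) = 1.94013 mol
Mass of KI = 1.94013 mol × 166.0 g/mol = 322.1 g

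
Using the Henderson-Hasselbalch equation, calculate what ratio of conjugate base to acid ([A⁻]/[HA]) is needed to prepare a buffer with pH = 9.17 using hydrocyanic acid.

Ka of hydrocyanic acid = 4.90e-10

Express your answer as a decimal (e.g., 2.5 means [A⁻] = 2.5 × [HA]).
[A⁻]/[HA] = 0.725

pKa = −log(4.90e-10) = 9.3098. pH = pKa + log([A⁻]/[HA]). 9.17 = 9.3098 + log(ratio). log(ratio) = 9.17 − 9.3098 = -0.1398. ratio = 10^(-0.1398) = 0.725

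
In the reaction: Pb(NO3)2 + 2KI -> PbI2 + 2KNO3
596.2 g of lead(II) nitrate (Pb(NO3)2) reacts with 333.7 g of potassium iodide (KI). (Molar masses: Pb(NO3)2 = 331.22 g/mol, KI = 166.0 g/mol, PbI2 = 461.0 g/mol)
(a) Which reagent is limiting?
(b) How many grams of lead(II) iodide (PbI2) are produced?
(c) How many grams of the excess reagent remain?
(a) KI, (b) 463.4 g, (c) 263.3 g

Moles of Pb(NO3)2 = 596.2 g ÷ 331.22 g/mol = 1.80001 mol
Moles of KI = 333.7 g ÷ 166.0 g/mol = 2.01024 mol
Moles ÷ coefficient: Pb(NO3)2: 1.80001/1 = 1.8, KI: 2.01024/2 = 1.005
(a) KI has the smaller value, so KI is the limiting reagent.
(b) Moles of PbI2 = 2.01024 mol KI × (1/2) = 1.00512 mol; mass = 1.00512 mol × 461.0 g/mol = 463.4 g
(c) Pb(NO3)2 consumed = 2.01024 × (1/2) = 1.00512 mol; remaining = 1.80001 − 1.00512 = 0.794892 mol; mass = 0.794892 mol × 331.22 g/mol = 263.3 g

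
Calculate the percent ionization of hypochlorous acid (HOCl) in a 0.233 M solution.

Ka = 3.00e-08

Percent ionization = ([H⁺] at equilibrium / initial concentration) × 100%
Percent ionization = 0.0359%

Let x = [H⁺]. Ka = x²/(C - x) ⇒ x² + (3.00e-08)x - (3.00e-08)(0.233) = 0. x = 8.3591e-05. Percent = (8.3591e-05/0.233) × 100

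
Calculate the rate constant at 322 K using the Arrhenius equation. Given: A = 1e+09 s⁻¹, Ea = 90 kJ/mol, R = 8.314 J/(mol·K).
2.51e-06 s⁻¹

k = A·exp(-Ea/(R·T)) = 1e+09·exp(-90000/(8.314·322)) = 1e+09·exp(-33.6184) = 1e+09·2.5103e-15 = 2.51e-06 s⁻¹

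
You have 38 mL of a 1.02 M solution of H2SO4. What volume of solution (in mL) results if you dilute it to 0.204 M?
Using M₁V₁ = M₂V₂:
1.02 × 38 = 0.204 × V₂
V₂ = (1.02 × 38) / 0.204 = 190 mL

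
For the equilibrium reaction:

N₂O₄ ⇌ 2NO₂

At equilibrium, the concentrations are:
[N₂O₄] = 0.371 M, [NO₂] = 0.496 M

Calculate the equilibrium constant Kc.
K_c = 0.6631

Kc = ([NO₂]^2) / ([N₂O₄])
   = ((0.496)^2) / ((0.371))
   = 0.24602 / 0.371 = 0.6631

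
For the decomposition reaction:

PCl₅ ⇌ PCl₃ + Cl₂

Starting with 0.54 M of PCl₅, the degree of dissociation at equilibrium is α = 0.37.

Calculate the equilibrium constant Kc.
K_c = 0.1173

x = α·[A]₀ = 0.37 × 0.54 = 0.1998 M dissociated.
At eq: [PCl₅] = 0.54 − 0.1998 = 0.3402 M; [PCl₃] = [Cl₂] = x = 0.1998 M.
Kc = [PCl₃][Cl₂]/[PCl₅] = (0.1998)²/0.3402 = 0.1173.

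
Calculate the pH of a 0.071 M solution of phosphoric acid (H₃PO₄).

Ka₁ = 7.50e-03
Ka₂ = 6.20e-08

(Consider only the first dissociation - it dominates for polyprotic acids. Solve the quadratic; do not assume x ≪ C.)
pH = 1.71

x² + Ka₁·x − Ka₁·C = 0 with Ka₁ = 7.50e-03, C = 0.071.
x = (−Ka₁ + √(Ka₁² + 4·Ka₁·C))/2 = 1.9629e-02 M, so pH = 1.71.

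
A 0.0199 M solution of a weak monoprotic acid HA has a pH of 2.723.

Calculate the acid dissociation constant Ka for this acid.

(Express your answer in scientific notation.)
K_a = 1.99e-04

[H⁺] = 10^(−pH) = 10^(−2.723) = 1.892e-03 M. For HA ⇌ H⁺ + A⁻, Ka = x²/(C − x) = (1.892e-03)²/(0.0199 − 1.892e-03) = 1.99e-04.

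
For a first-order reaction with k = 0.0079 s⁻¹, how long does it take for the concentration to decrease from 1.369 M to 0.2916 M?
195.75 s

From ln[A] = ln[A]₀ - k·t: t = ln([A]₀/[A])/k = ln(1.369/0.2916)/0.0079 = ln(4.6948)/0.0079 = 1.5465/0.0079 = 195.75 s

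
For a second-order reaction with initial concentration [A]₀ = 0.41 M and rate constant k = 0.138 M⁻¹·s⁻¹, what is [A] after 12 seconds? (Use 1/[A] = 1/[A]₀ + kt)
0.2442 M

1/[A] = 1/[A]₀ + k·t = 1/0.41 + (0.138)·(12) = 2.4390 + 1.6560 = 4.0950
[A] = 1/4.0950 = 0.2442 M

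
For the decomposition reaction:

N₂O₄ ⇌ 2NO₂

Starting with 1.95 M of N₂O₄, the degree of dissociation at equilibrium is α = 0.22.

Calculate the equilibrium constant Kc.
K_c = 0.4840

x = α·[A]₀ = 0.22 × 1.95 = 0.429 M dissociated.
At eq: [N₂O₄] = 1.95 − 0.429 = 1.521 M; [NO₂] = 2x = 0.858 M.
Kc = [NO₂]²/[N₂O₄] = (0.858)²/1.521 = 0.484.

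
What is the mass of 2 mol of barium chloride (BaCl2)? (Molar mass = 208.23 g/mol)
Mass = 2 mol × 208.23 g/mol = 416.5 g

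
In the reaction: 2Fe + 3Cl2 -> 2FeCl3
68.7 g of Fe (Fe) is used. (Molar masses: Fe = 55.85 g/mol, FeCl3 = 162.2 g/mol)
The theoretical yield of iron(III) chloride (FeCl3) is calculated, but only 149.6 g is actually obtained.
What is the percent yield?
Moles of Fe = 68.7 g ÷ 55.85 g/mol = 1.23008 mol
Mole ratio: 2 mol FeCl3 / 2 mol Fe
Moles of FeCl3 = 1.23008 × (2/2) = 1.23008 mol
Theoretical yield = 1.23008 mol × 162.2 g/mol = 199.52 g
Actual yield = 149.6 g
Percent yield = (149.6 / 199.52) × 100% = 75.0%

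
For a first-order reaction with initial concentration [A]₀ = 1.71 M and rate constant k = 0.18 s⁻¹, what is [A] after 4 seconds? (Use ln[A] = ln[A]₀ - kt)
0.8323 M

ln[A] = ln[A]₀ - k·t = ln(1.71) - (0.18)·(4) = 0.5365 - 0.7200 = -0.1835
[A] = e^(-0.1835) = 0.8323 M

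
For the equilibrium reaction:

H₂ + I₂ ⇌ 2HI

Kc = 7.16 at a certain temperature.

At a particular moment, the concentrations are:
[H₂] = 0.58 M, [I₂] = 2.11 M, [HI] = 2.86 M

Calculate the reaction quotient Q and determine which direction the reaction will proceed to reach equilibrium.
Q = 6.684, Q < K, reaction proceeds forward (toward products)

Q = ([HI]^2) / ([H₂] × [I₂])
  = ((2.86)^2) / ((0.58)·(2.11)) = 8.1796/1.2238 = 6.684
Since Q = 6.684 < Kc = 7.16, the reaction proceeds forward (toward products) to reach equilibrium.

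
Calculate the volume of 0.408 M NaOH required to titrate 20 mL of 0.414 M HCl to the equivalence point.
V_{base} = 20.3 mL

At equivalence: moles acid = moles base.
moles HCl = 0.414 M × 0.02 L = 0.00828 mol
V_NaOH = 0.00828 mol ÷ 0.408 M = 0.02029 L = 20.3 mL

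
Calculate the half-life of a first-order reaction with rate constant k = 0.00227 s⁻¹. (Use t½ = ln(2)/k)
305.35 s

t½ = ln(2)/k = 0.6931/0.00227 = 305.35 s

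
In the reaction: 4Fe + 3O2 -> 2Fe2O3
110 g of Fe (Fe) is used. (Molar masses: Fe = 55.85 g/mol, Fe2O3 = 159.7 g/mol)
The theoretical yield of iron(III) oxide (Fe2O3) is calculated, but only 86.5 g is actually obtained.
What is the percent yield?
Moles of Fe = 110 g ÷ 55.85 g/mol = 1.96956 mol
Mole ratio: 2 mol Fe2O3 / 4 mol Fe
Moles of Fe2O3 = 1.96956 × (2/4) = 0.984781 mol
Theoretical yield = 0.984781 mol × 159.7 g/mol = 157.27 g
Actual yield = 86.5 g
Percent yield = (86.5 / 157.27) × 100% = 55.0%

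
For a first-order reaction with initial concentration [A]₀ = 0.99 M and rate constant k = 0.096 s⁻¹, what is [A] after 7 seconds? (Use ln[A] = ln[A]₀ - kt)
0.5056 M

ln[A] = ln[A]₀ - k·t = ln(0.99) - (0.096)·(7) = -0.0101 - 0.6720 = -0.6821
[A] = e^(-0.6821) = 0.5056 M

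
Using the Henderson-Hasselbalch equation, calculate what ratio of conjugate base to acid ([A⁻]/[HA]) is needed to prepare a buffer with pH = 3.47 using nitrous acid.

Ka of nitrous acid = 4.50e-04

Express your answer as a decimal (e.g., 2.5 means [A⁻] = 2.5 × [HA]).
[A⁻]/[HA] = 1.328

pKa = −log(4.50e-04) = 3.3468. pH = pKa + log([A⁻]/[HA]). 3.47 = 3.3468 + log(ratio). log(ratio) = 3.47 − 3.3468 = 0.1232. ratio = 10^(0.1232) = 1.328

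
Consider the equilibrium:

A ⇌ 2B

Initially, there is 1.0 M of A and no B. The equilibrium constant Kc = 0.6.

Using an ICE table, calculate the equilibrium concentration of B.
[B] = 0.639 M

ICE: [A] = 1.0 − x, [B] = 2x.
Kc = (2x)²/(1.0 − x) = 0.6 ⇒ 4x² + 0.6x − 0.6 = 0.
x = (−0.6 + √(0.6² + 4·4·0.6))/(2·4) = (−0.6 + √9.96)/8 = 0.31949.
[B] = 2x = 0.639 M.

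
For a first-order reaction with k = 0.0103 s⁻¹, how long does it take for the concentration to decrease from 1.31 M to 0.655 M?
67.30 s

From ln[A] = ln[A]₀ - k·t: t = ln([A]₀/[A])/k = ln(1.31/0.655)/0.0103 = ln(2.0000)/0.0103 = 0.6931/0.0103 = 67.30 s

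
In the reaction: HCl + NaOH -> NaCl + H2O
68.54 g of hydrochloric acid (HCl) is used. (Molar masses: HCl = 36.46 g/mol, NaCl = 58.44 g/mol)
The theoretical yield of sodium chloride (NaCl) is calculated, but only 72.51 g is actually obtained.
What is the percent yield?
Moles of HCl = 68.54 g ÷ 36.46 g/mol = 1.87987 mol
Mole ratio: 1 mol NaCl / 1 mol HCl
Moles of NaCl = 1.87987 × (1/1) = 1.87987 mol
Theoretical yield = 1.87987 mol × 58.44 g/mol = 109.86 g
Actual yield = 72.51 g
Percent yield = (72.51 / 109.86) × 100% = 66.0%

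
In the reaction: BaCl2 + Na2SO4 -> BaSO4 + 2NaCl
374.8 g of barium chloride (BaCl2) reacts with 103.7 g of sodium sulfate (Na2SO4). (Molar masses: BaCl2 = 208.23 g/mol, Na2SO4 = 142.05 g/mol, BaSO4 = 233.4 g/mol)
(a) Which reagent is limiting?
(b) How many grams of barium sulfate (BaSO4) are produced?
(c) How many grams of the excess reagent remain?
(a) Na2SO4, (b) 170.4 g, (c) 222.8 g

Moles of BaCl2 = 374.8 g ÷ 208.23 g/mol = 1.79993 mol
Moles of Na2SO4 = 103.7 g ÷ 142.05 g/mol = 0.730025 mol
Moles ÷ coefficient: BaCl2: 1.79993/1 = 1.8, Na2SO4: 0.730025/1 = 0.73
(a) Na2SO4 has the smaller value, so Na2SO4 is the limiting reagent.
(b) Moles of BaSO4 = 0.730025 mol Na2SO4 × (1/1) = 0.730025 mol; mass = 0.730025 mol × 233.4 g/mol = 170.4 g
(c) BaCl2 consumed = 0.730025 × (1/1) = 0.730025 mol; remaining = 1.79993 − 0.730025 = 1.06991 mol; mass = 1.06991 mol × 208.23 g/mol = 222.8 g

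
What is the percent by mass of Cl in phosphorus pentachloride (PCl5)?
Mass of Cl in formula = 35.45 × 5 = 177.25 g/mol
Molar mass = 208.22 g/mol
% Cl = (177.25/208.22) × 100% = 85.13%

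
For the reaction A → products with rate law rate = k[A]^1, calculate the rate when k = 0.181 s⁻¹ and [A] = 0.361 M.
0.06534 M/s

rate = k·[A]^1 = 0.181·(0.361)^1 = 0.181·0.361 = 0.06534 M/s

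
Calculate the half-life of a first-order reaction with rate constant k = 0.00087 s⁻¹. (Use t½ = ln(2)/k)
796.72 s

t½ = ln(2)/k = 0.6931/0.00087 = 796.72 s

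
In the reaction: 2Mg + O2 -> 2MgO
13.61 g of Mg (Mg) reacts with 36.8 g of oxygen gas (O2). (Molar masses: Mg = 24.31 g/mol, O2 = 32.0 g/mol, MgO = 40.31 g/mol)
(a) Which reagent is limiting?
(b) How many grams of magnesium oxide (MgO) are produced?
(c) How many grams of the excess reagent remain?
(a) Mg, (b) 22.57 g, (c) 27.84 g

Moles of Mg = 13.61 g ÷ 24.31 g/mol = 0.559852 mol
Moles of O2 = 36.8 g ÷ 32.0 g/mol = 1.15 mol
Moles ÷ coefficient: Mg: 0.559852/2 = 0.2799, O2: 1.15/1 = 1.15
(a) Mg has the smaller value, so Mg is the limiting reagent.
(b) Moles of MgO = 0.559852 mol Mg × (2/2) = 0.559852 mol; mass = 0.559852 mol × 40.31 g/mol = 22.57 g
(c) O2 consumed = 0.559852 × (1/2) = 0.279926 mol; remaining = 1.15 − 0.279926 = 0.870074 mol; mass = 0.870074 mol × 32.0 g/mol = 27.84 g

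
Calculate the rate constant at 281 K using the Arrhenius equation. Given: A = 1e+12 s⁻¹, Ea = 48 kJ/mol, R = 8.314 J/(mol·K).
1.19e+03 s⁻¹

k = A·exp(-Ea/(R·T)) = 1e+12·exp(-48000/(8.314·281)) = 1e+12·exp(-20.5459) = 1e+12·1.1941e-09 = 1.19e+03 s⁻¹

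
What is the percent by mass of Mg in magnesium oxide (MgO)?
Mass of Mg in formula = 24.31 × 1 = 24.31 g/mol
Molar mass = 40.31 g/mol
% Mg = (24.31/40.31) × 100% = 60.31%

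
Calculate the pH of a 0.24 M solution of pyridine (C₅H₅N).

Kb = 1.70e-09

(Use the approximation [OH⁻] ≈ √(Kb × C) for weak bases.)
pH = 9.31

[OH⁻] = √(Kb × C) = √(1.70e-09 × 0.24) = 2.0199e-05. pOH = 4.69, pH = 14 - pOH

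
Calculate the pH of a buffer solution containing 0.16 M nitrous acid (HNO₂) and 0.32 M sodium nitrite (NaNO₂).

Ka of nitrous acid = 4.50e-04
pH = 3.65

pKa = -log(4.50e-04) = 3.35. pH = pKa + log([A⁻]/[HA]) = 3.35 + log(0.32/0.16)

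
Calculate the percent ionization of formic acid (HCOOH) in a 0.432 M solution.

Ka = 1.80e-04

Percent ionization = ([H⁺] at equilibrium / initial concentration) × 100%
Percent ionization = 2.02%

Let x = [H⁺]. Ka = x²/(C - x) ⇒ x² + (1.80e-04)x - (1.80e-04)(0.432) = 0. x = 8.7286e-03. Percent = (8.7286e-03/0.432) × 100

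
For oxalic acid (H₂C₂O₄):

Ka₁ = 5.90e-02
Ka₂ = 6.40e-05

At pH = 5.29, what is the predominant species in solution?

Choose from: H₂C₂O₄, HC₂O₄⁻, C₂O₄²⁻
C₂O₄²⁻

pKa1 = 1.23, pKa2 = 4.19. Each pKa is the crossover between adjacent species; pH = 5.29 lies in the region where C₂O₄²⁻ predominates.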